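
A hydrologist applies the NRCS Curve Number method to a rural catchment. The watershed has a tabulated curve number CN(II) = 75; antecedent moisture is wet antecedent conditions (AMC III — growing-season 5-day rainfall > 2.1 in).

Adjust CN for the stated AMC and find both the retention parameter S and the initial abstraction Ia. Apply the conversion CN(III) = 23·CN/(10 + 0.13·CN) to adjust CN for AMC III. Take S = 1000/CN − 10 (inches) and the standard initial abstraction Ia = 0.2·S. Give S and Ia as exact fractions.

Adjust CN=75 to AMC III: 23·75/(10 + 0.13·75) → 1725 ÷ (79/4) = 6900/79 ≈ 87.342
Max retention: S = 1000/(6900/79) − 10 = 100/69 in (≈ 1.449 in)
Ia = 0.2·(100/69) = 20/69 in ≈ 0.290 in

S = 100/69 in ≈ 1.449 in; Ia = 20/69 in ≈ 0.290 in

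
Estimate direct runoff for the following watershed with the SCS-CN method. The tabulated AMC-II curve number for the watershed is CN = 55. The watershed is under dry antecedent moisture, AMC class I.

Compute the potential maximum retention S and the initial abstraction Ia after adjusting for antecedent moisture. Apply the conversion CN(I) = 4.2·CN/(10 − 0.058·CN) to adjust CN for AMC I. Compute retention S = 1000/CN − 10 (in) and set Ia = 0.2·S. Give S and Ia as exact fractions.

S = 1500/77 in ≈ 19.481 in; Ia = 300/77 in ≈ 3.896 in

Dry (AMC I): CN(I) = 4.2·55/(10 − 0.058·55) = 231/(681/100) = 7700/227 ≈ 33.921
Retention S: 1000/CN − 10 with CN=33.921 → S = 1500/77 ≈ 19.481 in
Ia = 0.2S: 0.2·19.481 = 3.896 in (exactly 300/77)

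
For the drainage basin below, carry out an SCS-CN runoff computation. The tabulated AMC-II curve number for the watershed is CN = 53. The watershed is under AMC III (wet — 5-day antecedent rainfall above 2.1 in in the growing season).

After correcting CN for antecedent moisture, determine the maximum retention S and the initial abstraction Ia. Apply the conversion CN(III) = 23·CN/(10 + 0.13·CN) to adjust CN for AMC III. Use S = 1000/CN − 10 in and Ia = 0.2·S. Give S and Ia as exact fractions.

S = 4700/1219 in ≈ 3.856 in; Ia = 940/1219 in ≈ 0.771 in

Wet (AMC III): CN(III) = 23·53/(10 + 0.13·53) = 1219/(1689/100) = 121900/1689 ≈ 72.173
Max retention: S = 1000/(121900/1689) − 10 = 4700/1219 in (≈ 3.856 in)
Initial abstraction Ia = S/5 = (4700/1219)/5 = 940/1219 ≈ 0.771 in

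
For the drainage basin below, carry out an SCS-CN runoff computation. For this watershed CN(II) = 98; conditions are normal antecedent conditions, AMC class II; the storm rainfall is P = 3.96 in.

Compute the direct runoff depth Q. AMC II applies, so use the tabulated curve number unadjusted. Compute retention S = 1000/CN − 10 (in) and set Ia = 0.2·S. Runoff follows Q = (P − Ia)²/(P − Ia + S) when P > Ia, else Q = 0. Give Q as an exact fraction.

Q = 23049601/6187475 in ≈ 3.725 in

AMC II — tabulated CN = 98 applies directly.
Max retention: S = 1000/98 − 10 = 10/49 in (≈ 0.204 in)
Ia = 0.2S: 0.2·0.204 = 0.041 in (exactly 2/49)
Since P=3.960 > Ia=0.041: effective rainfall P−Ia = 4801/1225 in
Runoff Q = (P−Ia)²/(P−Ia+S) = (3.919)²/(3.919+0.204) = 23049601/6187475 ≈ 3.725 in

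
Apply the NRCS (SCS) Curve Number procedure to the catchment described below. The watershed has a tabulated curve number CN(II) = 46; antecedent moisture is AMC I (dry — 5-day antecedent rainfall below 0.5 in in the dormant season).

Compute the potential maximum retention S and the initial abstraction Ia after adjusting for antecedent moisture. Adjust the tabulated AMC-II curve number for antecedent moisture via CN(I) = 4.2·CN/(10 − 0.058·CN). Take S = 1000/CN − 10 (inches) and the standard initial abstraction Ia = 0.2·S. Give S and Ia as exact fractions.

Dry (AMC I): CN(I) = 4.2·46/(10 − 0.058·46) = (966/5)/(1833/250) = 16100/611 ≈ 26.350
Max retention: S = 1000/(16100/611) − 10 = 4500/161 in (≈ 27.950 in)
Ia = 0.2S: 0.2·27.950 = 5.590 in (exactly 900/161)

S = 4500/161 in ≈ 27.950 in; Ia = 900/161 in ≈ 5.590 in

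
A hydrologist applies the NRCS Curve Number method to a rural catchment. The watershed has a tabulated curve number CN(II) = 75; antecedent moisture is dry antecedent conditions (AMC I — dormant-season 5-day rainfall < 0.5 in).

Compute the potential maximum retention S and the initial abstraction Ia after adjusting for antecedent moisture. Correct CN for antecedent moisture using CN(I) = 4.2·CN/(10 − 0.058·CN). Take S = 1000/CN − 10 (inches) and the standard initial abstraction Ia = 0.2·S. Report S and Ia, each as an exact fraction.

Dry (AMC I): CN(I) = 4.2·75/(10 − 0.058·75) = 315/(113/20) = 6300/113 ≈ 55.752
S = 1000/(6300/113) − 10 = 500/63 in ≈ 7.937 in
Initial abstraction Ia = S/5 = (500/63)/5 = 100/63 ≈ 1.587 in

S = 500/63 in ≈ 7.937 in; Ia = 100/63 in ≈ 1.587 in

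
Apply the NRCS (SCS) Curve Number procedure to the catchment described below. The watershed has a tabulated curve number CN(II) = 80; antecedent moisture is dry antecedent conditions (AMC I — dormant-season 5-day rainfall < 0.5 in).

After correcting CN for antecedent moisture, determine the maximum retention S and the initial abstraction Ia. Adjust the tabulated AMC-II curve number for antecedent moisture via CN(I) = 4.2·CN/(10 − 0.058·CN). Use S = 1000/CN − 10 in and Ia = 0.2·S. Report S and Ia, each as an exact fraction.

S = 125/21 in ≈ 5.952 in; Ia = 25/21 in ≈ 1.190 in

Dry (AMC I): CN(I) = 4.2·80/(10 − 0.058·80) = 336/(134/25) = 4200/67 ≈ 62.687
Max retention: S = 1000/(4200/67) − 10 = 125/21 in (≈ 5.952 in)
Ia = 0.2S: 0.2·5.952 = 1.190 in (exactly 25/21)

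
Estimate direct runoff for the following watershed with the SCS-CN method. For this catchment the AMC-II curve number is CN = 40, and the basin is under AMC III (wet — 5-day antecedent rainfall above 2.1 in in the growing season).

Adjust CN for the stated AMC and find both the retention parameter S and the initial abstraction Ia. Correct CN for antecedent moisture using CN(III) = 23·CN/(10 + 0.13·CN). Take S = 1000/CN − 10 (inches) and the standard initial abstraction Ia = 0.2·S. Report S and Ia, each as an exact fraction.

S = 150/23 in ≈ 6.522 in; Ia = 30/23 in ≈ 1.304 in

CN(III) from CN(II)=40: (23·40)/(10 + 0.13·40) = 1150/19 ≈ 60.526
Retention S: 1000/CN − 10 with CN=60.526 → S = 150/23 ≈ 6.522 in
Initial abstraction Ia = S/5 = (150/23)/5 = 30/23 ≈ 1.304 in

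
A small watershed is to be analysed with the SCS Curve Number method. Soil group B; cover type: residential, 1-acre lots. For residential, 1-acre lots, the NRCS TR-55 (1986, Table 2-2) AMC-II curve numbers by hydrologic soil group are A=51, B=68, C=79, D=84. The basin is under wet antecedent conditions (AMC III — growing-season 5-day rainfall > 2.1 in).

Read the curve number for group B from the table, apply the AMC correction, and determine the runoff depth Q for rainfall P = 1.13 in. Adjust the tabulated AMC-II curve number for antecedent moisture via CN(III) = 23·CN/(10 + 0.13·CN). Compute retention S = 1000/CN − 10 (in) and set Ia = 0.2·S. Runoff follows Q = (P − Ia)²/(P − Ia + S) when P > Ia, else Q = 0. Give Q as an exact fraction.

Q = 794281489/4229955300 in ≈ 0.188 in

NRCS table: residential, 1-acre lots, soil group B → CN(II) = 68
Adjust CN=68 to AMC III: 23·68/(10 + 0.13·68) → 1564 ÷ (471/25) = 39100/471 ≈ 83.015
Retention S: 1000/CN − 10 with CN=83.015 → S = 800/391 ≈ 2.046 in
Initial abstraction Ia = S/5 = (800/391)/5 = 160/391 ≈ 0.409 in
Since P=1.130 > Ia=0.409: effective rainfall P−Ia = 28183/39100 in
Q = (28183/39100)²/((28183/39100) + 800/391) = (794281489/1528810000)/(108183/39100) = 794281489/4229955300 in ≈ 0.188 in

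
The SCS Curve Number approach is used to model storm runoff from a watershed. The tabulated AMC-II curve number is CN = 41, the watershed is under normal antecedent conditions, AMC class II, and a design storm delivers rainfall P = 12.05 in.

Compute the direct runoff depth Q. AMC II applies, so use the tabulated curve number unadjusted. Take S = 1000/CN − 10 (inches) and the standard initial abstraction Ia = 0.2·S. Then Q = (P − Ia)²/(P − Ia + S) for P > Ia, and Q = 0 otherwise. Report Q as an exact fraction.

AMC II — tabulated CN = 41 applies directly.
S = 1000/41 − 10 = 590/41 in ≈ 14.390 in
Ia = 0.2·(590/41) = 118/41 in ≈ 2.878 in
Excess rainfall: 12.050 − 2.878 = 9.172 in; P > Ia so Q > 0
Q: (7521/820)² ÷ (19321/820) = 56565441/15843220 in (≈ 3.570 in)

Q = 56565441/15843220 in ≈ 3.570 in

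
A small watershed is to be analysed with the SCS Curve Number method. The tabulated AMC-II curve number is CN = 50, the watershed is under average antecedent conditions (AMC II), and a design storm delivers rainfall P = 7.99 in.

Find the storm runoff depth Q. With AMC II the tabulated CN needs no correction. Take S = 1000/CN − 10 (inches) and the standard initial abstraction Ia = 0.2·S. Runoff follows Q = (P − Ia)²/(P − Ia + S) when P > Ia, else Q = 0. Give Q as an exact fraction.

Q = 358801/159900 in ≈ 2.244 in

CN(II) = 50; AMC II needs no correction.
Max retention: S = 1000/50 − 10 = 10 in (≈ 10.000 in)
Ia = 0.2·10 = 2 in ≈ 2.000 in
Excess rainfall: 7.990 − 2.000 = 5.990 in; P > Ia so Q > 0
Q = (599/100)²/((599/100) + 10) = (358801/10000)/(1599/100) = 358801/159900 in ≈ 2.244 in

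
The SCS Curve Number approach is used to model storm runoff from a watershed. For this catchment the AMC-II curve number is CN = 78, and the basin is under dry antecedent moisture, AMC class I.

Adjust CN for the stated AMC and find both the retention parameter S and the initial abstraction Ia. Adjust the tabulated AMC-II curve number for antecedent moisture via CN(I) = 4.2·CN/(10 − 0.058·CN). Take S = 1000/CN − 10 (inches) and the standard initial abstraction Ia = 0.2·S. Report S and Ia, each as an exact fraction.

S = 5500/819 in ≈ 6.716 in; Ia = 1100/819 in ≈ 1.343 in

Dry (AMC I): CN(I) = 4.2·78/(10 − 0.058·78) = (1638/5)/(1369/250) = 81900/1369 ≈ 59.825
Max retention: S = 1000/(81900/1369) − 10 = 5500/819 in (≈ 6.716 in)
Ia = 0.2S: 0.2·6.716 = 1.343 in (exactly 1100/819)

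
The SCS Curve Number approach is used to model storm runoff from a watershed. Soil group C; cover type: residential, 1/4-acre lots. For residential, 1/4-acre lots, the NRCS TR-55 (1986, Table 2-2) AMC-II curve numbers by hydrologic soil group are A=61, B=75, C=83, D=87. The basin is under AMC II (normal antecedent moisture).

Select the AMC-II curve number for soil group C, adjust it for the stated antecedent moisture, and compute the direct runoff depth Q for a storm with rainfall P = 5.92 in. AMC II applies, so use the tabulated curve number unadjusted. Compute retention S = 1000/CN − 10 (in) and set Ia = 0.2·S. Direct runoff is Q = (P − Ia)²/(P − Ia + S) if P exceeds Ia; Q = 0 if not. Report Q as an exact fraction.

NRCS table: residential, 1/4-acre lots, soil group C → CN(II) = 83
AMC II — tabulated CN = 83 applies directly.
Retention S: 1000/CN − 10 with CN=83.000 → S = 170/83 ≈ 2.048 in
Initial abstraction Ia = S/5 = (170/83)/5 = 34/83 ≈ 0.410 in
Since P=5.920 > Ia=0.410: effective rainfall P−Ia = 11434/2075 in
Q: (11434/2075)² ÷ (15684/2075) = 32684089/8136075 in (≈ 4.017 in)

Q = 32684089/8136075 in ≈ 4.017 in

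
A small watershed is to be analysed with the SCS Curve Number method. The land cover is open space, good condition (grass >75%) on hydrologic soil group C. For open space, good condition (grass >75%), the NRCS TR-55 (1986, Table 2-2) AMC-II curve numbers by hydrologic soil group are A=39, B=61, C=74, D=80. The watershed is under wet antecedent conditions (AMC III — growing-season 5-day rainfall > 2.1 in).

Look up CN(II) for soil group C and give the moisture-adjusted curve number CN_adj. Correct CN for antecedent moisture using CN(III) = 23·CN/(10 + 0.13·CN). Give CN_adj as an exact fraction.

CN_adj = 85100/981 ≈ 86.748

NRCS table: open space, good condition (grass >75%), soil group C → CN(II) = 74
Wet (AMC III): CN(III) = 23·74/(10 + 0.13·74) = 1702/(981/50) = 85100/981 ≈ 86.748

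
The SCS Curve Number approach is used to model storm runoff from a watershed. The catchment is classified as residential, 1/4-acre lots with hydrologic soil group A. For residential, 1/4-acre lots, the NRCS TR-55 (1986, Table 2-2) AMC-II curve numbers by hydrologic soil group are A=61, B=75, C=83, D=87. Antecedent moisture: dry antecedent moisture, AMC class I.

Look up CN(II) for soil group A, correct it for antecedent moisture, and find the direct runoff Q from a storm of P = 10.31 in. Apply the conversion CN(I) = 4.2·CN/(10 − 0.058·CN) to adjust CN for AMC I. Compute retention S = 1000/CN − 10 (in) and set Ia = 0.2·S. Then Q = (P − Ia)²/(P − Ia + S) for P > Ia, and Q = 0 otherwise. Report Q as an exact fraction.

NRCS table: residential, 1/4-acre lots, soil group A → CN(II) = 61
CN(I) from CN(II)=61: (4.2·61)/(10 − 0.058·61) = 42700/1077 ≈ 39.647
S = 1000/(42700/1077) − 10 = 6500/427 in ≈ 15.222 in
Ia = 0.2S: 0.2·15.222 = 3.044 in (exactly 1300/427)
Excess rainfall: 10.310 − 3.044 = 7.266 in; P > Ia so Q > 0
Q: (310237/42700)² ÷ (960237/42700) = 96246996169/41002119900 in (≈ 2.347 in)

Q = 96246996169/41002119900 in ≈ 2.347 in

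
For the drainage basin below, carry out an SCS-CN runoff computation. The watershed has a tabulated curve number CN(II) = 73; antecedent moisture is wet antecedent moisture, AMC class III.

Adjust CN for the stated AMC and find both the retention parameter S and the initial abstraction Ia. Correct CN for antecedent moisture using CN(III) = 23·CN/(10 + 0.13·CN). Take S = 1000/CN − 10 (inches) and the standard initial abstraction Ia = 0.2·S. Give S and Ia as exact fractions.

S = 2700/1679 in ≈ 1.608 in; Ia = 540/1679 in ≈ 0.322 in

CN(III) from CN(II)=73: (23·73)/(10 + 0.13·73) = 167900/1949 ≈ 86.147
S = 1000/(167900/1949) − 10 = 2700/1679 in ≈ 1.608 in
Ia = 0.2S: 0.2·1.608 = 0.322 in (exactly 540/1679)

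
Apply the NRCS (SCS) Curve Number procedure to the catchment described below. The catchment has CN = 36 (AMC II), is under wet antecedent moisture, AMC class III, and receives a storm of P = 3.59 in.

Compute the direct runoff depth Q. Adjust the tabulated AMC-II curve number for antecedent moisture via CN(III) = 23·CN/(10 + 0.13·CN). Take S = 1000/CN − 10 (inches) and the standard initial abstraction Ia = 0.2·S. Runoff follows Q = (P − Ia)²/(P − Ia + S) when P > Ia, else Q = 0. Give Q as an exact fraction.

Adjust CN=36 to AMC III: 23·36/(10 + 0.13·36) → 828 ÷ (367/25) = 20700/367 ≈ 56.403
Max retention: S = 1000/(20700/367) − 10 = 1600/207 in (≈ 7.729 in)
Ia = 0.2·(1600/207) = 320/207 in ≈ 1.546 in
P − Ia = 3.590 − 1.546 = 42313/20700 ≈ 2.044 in (> 0, runoff occurs)
Q: (42313/20700)² ÷ (202313/20700) = 1790389969/4187879100 in (≈ 0.428 in)

Q = 1790389969/4187879100 in ≈ 0.428 in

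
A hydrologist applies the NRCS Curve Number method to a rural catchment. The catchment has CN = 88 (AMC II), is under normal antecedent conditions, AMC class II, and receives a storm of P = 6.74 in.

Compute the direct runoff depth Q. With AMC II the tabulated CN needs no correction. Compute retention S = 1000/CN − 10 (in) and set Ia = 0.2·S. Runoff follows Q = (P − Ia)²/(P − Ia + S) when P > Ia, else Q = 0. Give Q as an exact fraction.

CN(II) = 88; AMC II needs no correction.
Max retention: S = 1000/88 − 10 = 15/11 in (≈ 1.364 in)
Initial abstraction Ia = S/5 = (15/11)/5 = 3/11 ≈ 0.273 in
Since P=6.740 > Ia=0.273: effective rainfall P−Ia = 3557/550 in
Runoff Q = (P−Ia)²/(P−Ia+S) = (6.467)²/(6.467+1.364) = 12652249/2368850 ≈ 5.341 in

Q = 12652249/2368850 in ≈ 5.341 in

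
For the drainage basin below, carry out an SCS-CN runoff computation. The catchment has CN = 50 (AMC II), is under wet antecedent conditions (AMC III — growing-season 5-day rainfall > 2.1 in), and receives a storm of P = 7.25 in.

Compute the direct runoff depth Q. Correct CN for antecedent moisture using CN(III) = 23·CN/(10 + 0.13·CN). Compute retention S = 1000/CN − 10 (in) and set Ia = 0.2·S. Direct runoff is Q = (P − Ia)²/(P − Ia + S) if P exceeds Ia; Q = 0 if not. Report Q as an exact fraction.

CN(III) from CN(II)=50: (23·50)/(10 + 0.13·50) = 2300/33 ≈ 69.697
Retention S: 1000/CN − 10 with CN=69.697 → S = 100/23 ≈ 4.348 in
Ia = 0.2·(100/23) = 20/23 in ≈ 0.870 in
Excess rainfall: 7.250 − 0.870 = 6.380 in; P > Ia so Q > 0
Runoff Q = (P−Ia)²/(P−Ia+S) = (6.380)²/(6.380+4.348) = 344569/90804 ≈ 3.795 in

Q = 344569/90804 in ≈ 3.795 in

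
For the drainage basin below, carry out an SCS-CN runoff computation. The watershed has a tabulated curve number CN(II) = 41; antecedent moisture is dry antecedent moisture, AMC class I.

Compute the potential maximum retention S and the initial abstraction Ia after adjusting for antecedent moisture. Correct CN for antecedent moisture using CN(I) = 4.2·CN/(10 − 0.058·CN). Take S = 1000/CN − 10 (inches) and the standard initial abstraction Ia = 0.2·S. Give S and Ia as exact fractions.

Dry (AMC I): CN(I) = 4.2·41/(10 − 0.058·41) = (861/5)/(3811/500) = 86100/3811 ≈ 22.592
S = 1000/(86100/3811) − 10 = 29500/861 in ≈ 34.262 in
Initial abstraction Ia = S/5 = (29500/861)/5 = 5900/861 ≈ 6.852 in

S = 29500/861 in ≈ 34.262 in; Ia = 5900/861 in ≈ 6.852 in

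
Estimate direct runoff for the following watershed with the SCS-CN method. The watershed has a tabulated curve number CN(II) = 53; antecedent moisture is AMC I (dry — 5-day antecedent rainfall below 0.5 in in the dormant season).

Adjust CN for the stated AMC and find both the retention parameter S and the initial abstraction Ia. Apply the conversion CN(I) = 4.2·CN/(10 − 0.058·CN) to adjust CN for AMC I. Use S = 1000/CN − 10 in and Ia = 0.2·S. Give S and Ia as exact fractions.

S = 23500/1113 in ≈ 21.114 in; Ia = 4700/1113 in ≈ 4.223 in

Adjust CN=53 to AMC I: 4.2·53/(10 − 0.058·53) → (1113/5) ÷ (3463/500) = 111300/3463 ≈ 32.140
Retention S: 1000/CN − 10 with CN=32.140 → S = 23500/1113 ≈ 21.114 in
Initial abstraction Ia = S/5 = (23500/1113)/5 = 4700/1113 ≈ 4.223 in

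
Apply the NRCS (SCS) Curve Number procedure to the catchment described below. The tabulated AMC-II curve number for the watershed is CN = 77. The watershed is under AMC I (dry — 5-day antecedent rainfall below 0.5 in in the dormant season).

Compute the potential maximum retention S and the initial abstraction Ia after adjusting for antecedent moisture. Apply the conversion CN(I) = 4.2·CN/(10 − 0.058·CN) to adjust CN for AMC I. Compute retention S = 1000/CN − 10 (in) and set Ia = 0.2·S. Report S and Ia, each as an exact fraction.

CN(I) from CN(II)=77: (4.2·77)/(10 − 0.058·77) = 161700/2767 ≈ 58.439
Max retention: S = 1000/(161700/2767) − 10 = 11500/1617 in (≈ 7.112 in)
Ia = 0.2·(11500/1617) = 2300/1617 in ≈ 1.422 in

S = 11500/1617 in ≈ 7.112 in; Ia = 2300/1617 in ≈ 1.422 in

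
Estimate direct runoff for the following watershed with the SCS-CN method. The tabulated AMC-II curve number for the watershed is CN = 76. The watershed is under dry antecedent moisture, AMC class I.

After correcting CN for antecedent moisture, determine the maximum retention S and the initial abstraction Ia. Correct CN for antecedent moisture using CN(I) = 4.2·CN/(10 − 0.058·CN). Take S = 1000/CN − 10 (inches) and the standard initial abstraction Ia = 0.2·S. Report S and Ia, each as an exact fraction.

S = 1000/133 in ≈ 7.519 in; Ia = 200/133 in ≈ 1.504 in

Adjust CN=76 to AMC I: 4.2·76/(10 − 0.058·76) → (1596/5) ÷ (699/125) = 13300/233 ≈ 57.082
Max retention: S = 1000/(13300/233) − 10 = 1000/133 in (≈ 7.519 in)
Ia = 0.2S: 0.2·7.519 = 1.504 in (exactly 200/133)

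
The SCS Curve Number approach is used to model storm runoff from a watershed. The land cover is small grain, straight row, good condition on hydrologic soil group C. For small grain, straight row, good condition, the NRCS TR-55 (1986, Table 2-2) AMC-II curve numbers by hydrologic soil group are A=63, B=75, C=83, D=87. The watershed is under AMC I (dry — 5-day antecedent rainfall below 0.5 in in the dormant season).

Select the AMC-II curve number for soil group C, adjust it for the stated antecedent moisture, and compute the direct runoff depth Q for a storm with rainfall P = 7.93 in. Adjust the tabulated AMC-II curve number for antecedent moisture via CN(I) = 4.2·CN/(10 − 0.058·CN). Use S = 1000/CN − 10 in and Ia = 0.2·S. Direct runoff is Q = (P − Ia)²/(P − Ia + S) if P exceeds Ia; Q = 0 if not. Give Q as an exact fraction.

Q = 1469426415601/359441285700 in ≈ 4.088 in

NRCS table: small grain, straight row, good condition, soil group C → CN(II) = 83
Dry (AMC I): CN(I) = 4.2·83/(10 − 0.058·83) = (1743/5)/(2593/500) = 174300/2593 ≈ 67.219
Retention S: 1000/CN − 10 with CN=67.219 → S = 8500/1743 ≈ 4.877 in
Ia = 0.2S: 0.2·4.877 = 0.975 in (exactly 1700/1743)
Since P=7.930 > Ia=0.975: effective rainfall P−Ia = 1212199/174300 in
Runoff Q = (P−Ia)²/(P−Ia+S) = (6.955)²/(6.955+4.877) = 1469426415601/359441285700 ≈ 4.088 in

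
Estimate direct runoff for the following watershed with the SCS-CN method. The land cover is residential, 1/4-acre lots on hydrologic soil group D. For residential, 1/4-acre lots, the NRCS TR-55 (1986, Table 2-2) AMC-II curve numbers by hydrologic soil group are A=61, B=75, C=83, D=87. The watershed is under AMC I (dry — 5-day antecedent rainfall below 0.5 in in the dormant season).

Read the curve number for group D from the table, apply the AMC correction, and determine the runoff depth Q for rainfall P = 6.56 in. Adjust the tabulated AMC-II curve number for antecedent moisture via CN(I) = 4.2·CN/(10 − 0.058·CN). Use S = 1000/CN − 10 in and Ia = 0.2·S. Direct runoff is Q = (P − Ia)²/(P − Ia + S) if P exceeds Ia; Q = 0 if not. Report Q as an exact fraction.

Q = 17839342096/4905814725 in ≈ 3.636 in

NRCS table: residential, 1/4-acre lots, soil group D → CN(II) = 87
Adjust CN=87 to AMC I: 4.2·87/(10 − 0.058·87) → (1827/5) ÷ (2477/500) = 182700/2477 ≈ 73.759
Retention S: 1000/CN − 10 with CN=73.759 → S = 6500/1827 ≈ 3.558 in
Initial abstraction Ia = S/5 = (6500/1827)/5 = 1300/1827 ≈ 0.712 in
Excess rainfall: 6.560 − 0.712 = 5.848 in; P > Ia so Q > 0
Runoff Q = (P−Ia)²/(P−Ia+S) = (5.848)²/(5.848+3.558) = 17839342096/4905814725 ≈ 3.636 in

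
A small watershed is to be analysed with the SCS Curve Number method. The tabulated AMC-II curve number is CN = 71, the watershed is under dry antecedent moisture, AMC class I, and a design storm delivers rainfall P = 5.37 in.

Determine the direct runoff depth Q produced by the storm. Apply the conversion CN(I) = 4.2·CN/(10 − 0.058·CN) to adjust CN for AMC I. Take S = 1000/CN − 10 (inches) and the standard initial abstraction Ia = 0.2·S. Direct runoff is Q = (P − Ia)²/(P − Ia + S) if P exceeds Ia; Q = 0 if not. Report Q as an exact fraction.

Q = 260780784889/292335449700 in ≈ 0.892 in

Adjust CN=71 to AMC I: 4.2·71/(10 − 0.058·71) → (1491/5) ÷ (2941/500) = 149100/2941 ≈ 50.697
S = 1000/(149100/2941) − 10 = 14500/1491 in ≈ 9.725 in
Ia = 0.2S: 0.2·9.725 = 1.945 in (exactly 2900/1491)
Excess rainfall: 5.370 − 1.945 = 3.425 in; P > Ia so Q > 0
Runoff Q = (P−Ia)²/(P−Ia+S) = (3.425)²/(3.425+9.725) = 260780784889/292335449700 ≈ 0.892 in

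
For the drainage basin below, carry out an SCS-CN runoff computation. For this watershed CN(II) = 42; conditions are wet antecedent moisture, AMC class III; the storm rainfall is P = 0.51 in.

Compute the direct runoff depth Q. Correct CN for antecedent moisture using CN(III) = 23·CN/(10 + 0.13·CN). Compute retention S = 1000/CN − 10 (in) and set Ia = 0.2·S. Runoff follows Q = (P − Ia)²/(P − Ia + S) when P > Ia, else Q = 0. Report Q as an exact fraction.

Q = 0 in ≈ 0.000 in

CN(III) from CN(II)=42: (23·42)/(10 + 0.13·42) = 48300/773 ≈ 62.484
Max retention: S = 1000/(48300/773) − 10 = 2900/483 in (≈ 6.004 in)
Ia = 0.2·(2900/483) = 580/483 in ≈ 1.201 in
P = 0.510 ≤ Ia = 1.201 in: entire storm abstracted, Q = 0.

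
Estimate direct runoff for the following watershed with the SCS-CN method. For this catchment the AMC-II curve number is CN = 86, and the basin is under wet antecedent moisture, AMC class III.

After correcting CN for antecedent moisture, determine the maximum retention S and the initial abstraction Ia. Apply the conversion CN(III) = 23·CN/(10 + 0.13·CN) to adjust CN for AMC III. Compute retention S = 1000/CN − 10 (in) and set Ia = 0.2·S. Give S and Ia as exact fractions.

Wet (AMC III): CN(III) = 23·86/(10 + 0.13·86) = 1978/(1059/50) = 98900/1059 ≈ 93.390
Max retention: S = 1000/(98900/1059) − 10 = 700/989 in (≈ 0.708 in)
Initial abstraction Ia = S/5 = (700/989)/5 = 140/989 ≈ 0.142 in

S = 700/989 in ≈ 0.708 in; Ia = 140/989 in ≈ 0.142 in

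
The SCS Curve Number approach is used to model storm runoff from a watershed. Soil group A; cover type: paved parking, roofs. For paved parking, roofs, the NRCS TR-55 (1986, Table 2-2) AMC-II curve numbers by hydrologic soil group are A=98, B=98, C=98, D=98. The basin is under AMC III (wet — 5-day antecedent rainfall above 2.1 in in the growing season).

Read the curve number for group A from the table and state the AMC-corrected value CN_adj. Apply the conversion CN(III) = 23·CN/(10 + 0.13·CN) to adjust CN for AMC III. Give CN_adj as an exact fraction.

CN_adj = 112700/1137 ≈ 99.120

NRCS table: paved parking, roofs, soil group A → CN(II) = 98
Wet (AMC III): CN(III) = 23·98/(10 + 0.13·98) = 2254/(1137/50) = 112700/1137 ≈ 99.120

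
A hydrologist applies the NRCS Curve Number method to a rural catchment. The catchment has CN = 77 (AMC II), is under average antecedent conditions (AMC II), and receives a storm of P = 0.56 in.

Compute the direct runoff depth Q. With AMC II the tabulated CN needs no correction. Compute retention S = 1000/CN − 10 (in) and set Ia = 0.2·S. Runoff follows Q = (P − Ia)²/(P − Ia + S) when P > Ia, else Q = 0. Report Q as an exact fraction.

Q = 0 in ≈ 0.000 in

Average conditions: CN = 77 (no AMC adjustment).
S = 1000/77 − 10 = 230/77 in ≈ 2.987 in
Ia = 0.2S: 0.2·2.987 = 0.597 in (exactly 46/77)
P = 0.560 ≤ Ia = 0.597 in: entire storm abstracted, Q = 0.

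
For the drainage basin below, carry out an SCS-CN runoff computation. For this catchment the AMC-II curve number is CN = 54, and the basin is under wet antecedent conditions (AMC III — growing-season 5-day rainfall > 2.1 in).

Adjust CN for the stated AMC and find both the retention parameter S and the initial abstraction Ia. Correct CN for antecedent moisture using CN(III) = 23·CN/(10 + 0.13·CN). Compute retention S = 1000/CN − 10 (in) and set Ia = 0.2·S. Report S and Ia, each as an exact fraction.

S = 100/27 in ≈ 3.704 in; Ia = 20/27 in ≈ 0.741 in

CN(III) from CN(II)=54: (23·54)/(10 + 0.13·54) = 2700/37 ≈ 72.973
Max retention: S = 1000/(2700/37) − 10 = 100/27 in (≈ 3.704 in)
Ia = 0.2S: 0.2·3.704 = 0.741 in (exactly 20/27)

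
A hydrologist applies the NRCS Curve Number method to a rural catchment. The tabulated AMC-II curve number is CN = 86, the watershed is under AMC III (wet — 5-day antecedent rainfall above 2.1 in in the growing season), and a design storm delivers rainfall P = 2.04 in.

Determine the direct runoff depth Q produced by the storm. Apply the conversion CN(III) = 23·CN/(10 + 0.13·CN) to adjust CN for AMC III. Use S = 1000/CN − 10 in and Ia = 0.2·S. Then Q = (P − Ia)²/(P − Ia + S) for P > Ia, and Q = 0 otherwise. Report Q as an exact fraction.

Adjust CN=86 to AMC III: 23·86/(10 + 0.13·86) → 1978 ÷ (1059/50) = 98900/1059 ≈ 93.390
Max retention: S = 1000/(98900/1059) − 10 = 700/989 in (≈ 0.708 in)
Ia = 0.2·(700/989) = 140/989 in ≈ 0.142 in
Excess rainfall: 2.040 − 0.142 = 1.898 in; P > Ia so Q > 0
Runoff Q = (P−Ia)²/(P−Ia+S) = (1.898)²/(1.898+0.708) = 2203269721/1593254275 ≈ 1.383 in

Q = 2203269721/1593254275 in ≈ 1.383 in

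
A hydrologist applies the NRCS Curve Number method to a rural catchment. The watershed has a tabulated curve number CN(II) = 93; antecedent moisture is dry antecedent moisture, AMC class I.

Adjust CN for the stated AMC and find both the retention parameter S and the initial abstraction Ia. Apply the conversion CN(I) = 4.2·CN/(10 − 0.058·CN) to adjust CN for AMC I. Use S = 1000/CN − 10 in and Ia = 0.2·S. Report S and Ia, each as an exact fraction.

S = 500/279 in ≈ 1.792 in; Ia = 100/279 in ≈ 0.358 in

CN(I) from CN(II)=93: (4.2·93)/(10 − 0.058·93) = 27900/329 ≈ 84.802
Max retention: S = 1000/(27900/329) − 10 = 500/279 in (≈ 1.792 in)
Ia = 0.2S: 0.2·1.792 = 0.358 in (exactly 100/279)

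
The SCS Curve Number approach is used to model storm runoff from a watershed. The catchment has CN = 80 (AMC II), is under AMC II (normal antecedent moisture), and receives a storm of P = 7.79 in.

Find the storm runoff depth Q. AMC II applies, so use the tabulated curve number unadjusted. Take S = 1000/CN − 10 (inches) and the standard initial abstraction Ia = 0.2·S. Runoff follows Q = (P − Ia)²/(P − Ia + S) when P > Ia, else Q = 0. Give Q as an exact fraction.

Q = 531441/97900 in ≈ 5.428 in

Average conditions: CN = 80 (no AMC adjustment).
Retention S: 1000/CN − 10 with CN=80.000 → S = 5/2 ≈ 2.500 in
Ia = 0.2S: 0.2·2.500 = 0.500 in (exactly 1/2)
Excess rainfall: 7.790 − 0.500 = 7.290 in; P > Ia so Q > 0
Runoff Q = (P−Ia)²/(P−Ia+S) = (7.290)²/(7.290+2.500) = 531441/97900 ≈ 5.428 in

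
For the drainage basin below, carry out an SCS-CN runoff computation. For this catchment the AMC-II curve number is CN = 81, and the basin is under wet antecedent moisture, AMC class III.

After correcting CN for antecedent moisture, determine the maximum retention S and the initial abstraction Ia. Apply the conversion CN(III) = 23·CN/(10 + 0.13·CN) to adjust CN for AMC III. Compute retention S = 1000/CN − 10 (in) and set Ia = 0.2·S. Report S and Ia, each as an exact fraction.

S = 1900/1863 in ≈ 1.020 in; Ia = 380/1863 in ≈ 0.204 in

Adjust CN=81 to AMC III: 23·81/(10 + 0.13·81) → 1863 ÷ (2053/100) = 186300/2053 ≈ 90.745
Max retention: S = 1000/(186300/2053) − 10 = 1900/1863 in (≈ 1.020 in)
Initial abstraction Ia = S/5 = (1900/1863)/5 = 380/1863 ≈ 0.204 in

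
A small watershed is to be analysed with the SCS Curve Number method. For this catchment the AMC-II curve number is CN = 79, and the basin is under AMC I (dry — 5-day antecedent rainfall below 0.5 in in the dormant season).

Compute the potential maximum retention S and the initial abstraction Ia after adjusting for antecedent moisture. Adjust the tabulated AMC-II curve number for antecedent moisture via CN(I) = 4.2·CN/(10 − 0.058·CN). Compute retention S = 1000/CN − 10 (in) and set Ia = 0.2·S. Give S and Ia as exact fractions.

CN(I) from CN(II)=79: (4.2·79)/(10 − 0.058·79) = 7900/129 ≈ 61.240
S = 1000/(7900/129) − 10 = 500/79 in ≈ 6.329 in
Ia = 0.2S: 0.2·6.329 = 1.266 in (exactly 100/79)

S = 500/79 in ≈ 6.329 in; Ia = 100/79 in ≈ 1.266 in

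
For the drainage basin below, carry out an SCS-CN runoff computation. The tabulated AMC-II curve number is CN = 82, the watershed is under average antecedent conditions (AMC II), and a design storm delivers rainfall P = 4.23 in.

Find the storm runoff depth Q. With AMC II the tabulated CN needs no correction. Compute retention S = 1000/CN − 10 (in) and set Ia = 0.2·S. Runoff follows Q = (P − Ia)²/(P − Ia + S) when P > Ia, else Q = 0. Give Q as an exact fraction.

Q = 2982529/1242300 in ≈ 2.401 in

Average conditions: CN = 82 (no AMC adjustment).
S = 1000/82 − 10 = 90/41 in ≈ 2.195 in
Ia = 0.2·(90/41) = 18/41 in ≈ 0.439 in
Excess rainfall: 4.230 − 0.439 = 3.791 in; P > Ia so Q > 0
Q = (15543/4100)²/((15543/4100) + 90/41) = (241584849/16810000)/(24543/4100) = 2982529/1242300 in ≈ 2.401 in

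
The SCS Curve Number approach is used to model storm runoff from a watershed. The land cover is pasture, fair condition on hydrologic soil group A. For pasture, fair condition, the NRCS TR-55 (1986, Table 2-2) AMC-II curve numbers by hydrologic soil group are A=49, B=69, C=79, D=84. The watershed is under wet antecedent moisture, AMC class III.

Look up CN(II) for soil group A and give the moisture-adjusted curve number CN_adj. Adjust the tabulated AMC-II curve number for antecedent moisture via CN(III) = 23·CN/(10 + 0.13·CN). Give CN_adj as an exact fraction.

NRCS table: pasture, fair condition, soil group A → CN(II) = 49
Wet (AMC III): CN(III) = 23·49/(10 + 0.13·49) = 1127/(1637/100) = 112700/1637 ≈ 68.845

CN_adj = 112700/1637 ≈ 68.845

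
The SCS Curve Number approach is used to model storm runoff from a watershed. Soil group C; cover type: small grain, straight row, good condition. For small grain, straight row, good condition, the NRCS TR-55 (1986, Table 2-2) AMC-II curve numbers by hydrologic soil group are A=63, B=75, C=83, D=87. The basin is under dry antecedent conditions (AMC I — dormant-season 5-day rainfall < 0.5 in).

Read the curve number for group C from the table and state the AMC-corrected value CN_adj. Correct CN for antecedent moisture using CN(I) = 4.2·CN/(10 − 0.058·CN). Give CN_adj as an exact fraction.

NRCS table: small grain, straight row, good condition, soil group C → CN(II) = 83
Dry (AMC I): CN(I) = 4.2·83/(10 − 0.058·83) = (1743/5)/(2593/500) = 174300/2593 ≈ 67.219

CN_adj = 174300/2593 ≈ 67.219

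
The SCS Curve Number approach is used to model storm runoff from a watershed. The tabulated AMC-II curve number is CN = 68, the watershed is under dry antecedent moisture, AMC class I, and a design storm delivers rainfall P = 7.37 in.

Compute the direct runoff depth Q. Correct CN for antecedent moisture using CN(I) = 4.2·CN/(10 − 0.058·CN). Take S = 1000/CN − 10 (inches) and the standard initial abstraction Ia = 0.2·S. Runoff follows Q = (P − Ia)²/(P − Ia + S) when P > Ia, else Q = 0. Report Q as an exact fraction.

Q = 33528905881/20816991300 in ≈ 1.611 in

Adjust CN=68 to AMC I: 4.2·68/(10 − 0.058·68) → (1428/5) ÷ (757/125) = 35700/757 ≈ 47.160
Max retention: S = 1000/(35700/757) − 10 = 4000/357 in (≈ 11.204 in)
Initial abstraction Ia = S/5 = (4000/357)/5 = 800/357 ≈ 2.241 in
Excess rainfall: 7.370 − 2.241 = 5.129 in; P > Ia so Q > 0
Runoff Q = (P−Ia)²/(P−Ia+S) = (5.129)²/(5.129+11.204) = 33528905881/20816991300 ≈ 1.611 in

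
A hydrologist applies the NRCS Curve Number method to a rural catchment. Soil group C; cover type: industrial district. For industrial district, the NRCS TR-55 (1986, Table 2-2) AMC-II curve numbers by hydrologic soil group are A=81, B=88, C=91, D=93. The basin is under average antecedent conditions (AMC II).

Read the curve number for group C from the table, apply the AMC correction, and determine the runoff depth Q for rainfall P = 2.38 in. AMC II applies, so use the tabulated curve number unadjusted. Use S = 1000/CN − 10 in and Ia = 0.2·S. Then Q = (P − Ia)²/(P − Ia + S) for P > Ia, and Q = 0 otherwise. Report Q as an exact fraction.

Q = 98585041/65651950 in ≈ 1.502 in

NRCS table: industrial district, soil group C → CN(II) = 91
AMC II — tabulated CN = 91 applies directly.
S = 1000/91 − 10 = 90/91 in ≈ 0.989 in
Ia = 0.2·(90/91) = 18/91 in ≈ 0.198 in
Since P=2.380 > Ia=0.198: effective rainfall P−Ia = 9929/4550 in
Runoff Q = (P−Ia)²/(P−Ia+S) = (2.182)²/(2.182+0.989) = 98585041/65651950 ≈ 1.502 in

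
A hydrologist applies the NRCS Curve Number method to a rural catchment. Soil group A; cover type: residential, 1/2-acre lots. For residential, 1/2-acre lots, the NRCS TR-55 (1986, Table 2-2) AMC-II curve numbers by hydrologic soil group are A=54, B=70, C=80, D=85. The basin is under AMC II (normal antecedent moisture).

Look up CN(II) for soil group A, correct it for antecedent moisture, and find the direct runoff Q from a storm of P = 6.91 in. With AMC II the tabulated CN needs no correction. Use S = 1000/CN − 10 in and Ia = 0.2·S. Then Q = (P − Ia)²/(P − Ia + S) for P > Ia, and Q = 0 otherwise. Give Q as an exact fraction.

Q = 197599249/100053900 in ≈ 1.975 in

NRCS table: residential, 1/2-acre lots, soil group A → CN(II) = 54
AMC II — tabulated CN = 54 applies directly.
Max retention: S = 1000/54 − 10 = 230/27 in (≈ 8.519 in)
Ia = 0.2S: 0.2·8.519 = 1.704 in (exactly 46/27)
Excess rainfall: 6.910 − 1.704 = 5.206 in; P > Ia so Q > 0
Q = (14057/2700)²/((14057/2700) + 230/27) = (197599249/7290000)/(37057/2700) = 197599249/100053900 in ≈ 1.975 in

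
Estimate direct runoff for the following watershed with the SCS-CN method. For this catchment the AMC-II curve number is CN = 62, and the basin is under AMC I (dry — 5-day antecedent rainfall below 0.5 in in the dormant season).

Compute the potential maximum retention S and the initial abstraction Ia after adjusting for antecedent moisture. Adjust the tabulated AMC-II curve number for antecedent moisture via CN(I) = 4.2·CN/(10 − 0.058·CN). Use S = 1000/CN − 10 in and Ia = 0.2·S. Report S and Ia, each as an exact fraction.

S = 9500/651 in ≈ 14.593 in; Ia = 1900/651 in ≈ 2.919 in

CN(I) from CN(II)=62: (4.2·62)/(10 − 0.058·62) = 65100/1601 ≈ 40.662
Max retention: S = 1000/(65100/1601) − 10 = 9500/651 in (≈ 14.593 in)
Initial abstraction Ia = S/5 = (9500/651)/5 = 1900/651 ≈ 2.919 in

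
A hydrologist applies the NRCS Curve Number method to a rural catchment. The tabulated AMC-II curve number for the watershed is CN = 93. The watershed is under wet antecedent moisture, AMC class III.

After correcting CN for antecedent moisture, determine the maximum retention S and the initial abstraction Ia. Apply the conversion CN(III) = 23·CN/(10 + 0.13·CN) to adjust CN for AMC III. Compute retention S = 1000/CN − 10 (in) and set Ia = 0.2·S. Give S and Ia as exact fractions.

S = 700/2139 in ≈ 0.327 in; Ia = 140/2139 in ≈ 0.065 in

CN(III) from CN(II)=93: (23·93)/(10 + 0.13·93) = 213900/2209 ≈ 96.831
Max retention: S = 1000/(213900/2209) − 10 = 700/2139 in (≈ 0.327 in)
Ia = 0.2·(700/2139) = 140/2139 in ≈ 0.065 in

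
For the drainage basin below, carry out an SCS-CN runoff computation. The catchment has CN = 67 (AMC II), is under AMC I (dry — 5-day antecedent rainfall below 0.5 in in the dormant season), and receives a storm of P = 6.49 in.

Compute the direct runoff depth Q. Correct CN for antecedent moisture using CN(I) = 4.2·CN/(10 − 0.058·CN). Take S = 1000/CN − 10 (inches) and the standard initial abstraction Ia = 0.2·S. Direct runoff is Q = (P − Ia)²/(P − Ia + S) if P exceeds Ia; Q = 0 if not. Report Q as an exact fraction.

Q = 3434906651/3173769900 in ≈ 1.082 in

Dry (AMC I): CN(I) = 4.2·67/(10 − 0.058·67) = (1407/5)/(3057/500) = 46900/1019 ≈ 46.026
Retention S: 1000/CN − 10 with CN=46.026 → S = 5500/469 ≈ 11.727 in
Ia = 0.2·(5500/469) = 1100/469 in ≈ 2.345 in
Excess rainfall: 6.490 − 2.345 = 4.145 in; P > Ia so Q > 0
Q: (194381/46900)² ÷ (744381/46900) = 3434906651/3173769900 in (≈ 1.082 in)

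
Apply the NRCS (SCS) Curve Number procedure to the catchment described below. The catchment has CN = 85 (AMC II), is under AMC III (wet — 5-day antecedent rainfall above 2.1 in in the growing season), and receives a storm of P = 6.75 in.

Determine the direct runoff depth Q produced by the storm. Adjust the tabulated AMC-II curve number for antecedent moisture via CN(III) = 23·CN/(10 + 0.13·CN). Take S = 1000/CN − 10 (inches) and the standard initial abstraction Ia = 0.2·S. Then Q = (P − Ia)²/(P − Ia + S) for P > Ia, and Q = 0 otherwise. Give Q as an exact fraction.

Q = 35480163/6004196 in ≈ 5.909 in

Adjust CN=85 to AMC III: 23·85/(10 + 0.13·85) → 1955 ÷ (421/20) = 39100/421 ≈ 92.874
S = 1000/(39100/421) − 10 = 300/391 in ≈ 0.767 in
Ia = 0.2S: 0.2·0.767 = 0.153 in (exactly 60/391)
Since P=6.750 > Ia=0.153: effective rainfall P−Ia = 10317/1564 in
Runoff Q = (P−Ia)²/(P−Ia+S) = (6.597)²/(6.597+0.767) = 35480163/6004196 ≈ 5.909 in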